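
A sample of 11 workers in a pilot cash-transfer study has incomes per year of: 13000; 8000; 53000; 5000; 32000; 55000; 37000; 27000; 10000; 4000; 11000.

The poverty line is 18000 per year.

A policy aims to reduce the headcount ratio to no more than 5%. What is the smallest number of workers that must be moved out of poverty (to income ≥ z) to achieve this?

6

6 of the 11 workers are poor, so H = 6/11 = 0.545.
A headcount ratio of at most 5% allows at most ⌊0.05 × 11⌋ = 0 poor workers.
So at least 6 − 0 = 6 must be lifted.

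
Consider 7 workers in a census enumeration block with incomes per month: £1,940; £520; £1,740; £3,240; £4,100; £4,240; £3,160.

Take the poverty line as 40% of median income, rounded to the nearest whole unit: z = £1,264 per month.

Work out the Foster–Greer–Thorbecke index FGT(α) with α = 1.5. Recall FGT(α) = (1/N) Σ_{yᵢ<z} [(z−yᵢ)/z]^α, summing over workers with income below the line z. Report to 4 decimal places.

Below the line: £520 (q = 1 of N = 7).
Gap ratios (z−y)/z: (1264−520)/1264 = 0.5886.
Raised to α = 1.5: 0.45158.
Sum = 0.451584; FGT(1.5) = 0.451584 / 7 = 0.0645.

0.0645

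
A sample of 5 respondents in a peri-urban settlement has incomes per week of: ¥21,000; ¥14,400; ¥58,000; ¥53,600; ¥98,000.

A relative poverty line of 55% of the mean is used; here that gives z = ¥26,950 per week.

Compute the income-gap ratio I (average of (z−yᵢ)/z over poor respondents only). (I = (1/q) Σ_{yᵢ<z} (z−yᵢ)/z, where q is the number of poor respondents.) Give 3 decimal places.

Poor units: ¥14,400, ¥21,000 (q = 2 of N = 5).
Shortfall ratios (z−y)/z: 0.4657, 0.2208; sum = 0.686456.
The income-gap ratio divides by q (the poor only): 0.686456 / 2 = 0.343.

0.343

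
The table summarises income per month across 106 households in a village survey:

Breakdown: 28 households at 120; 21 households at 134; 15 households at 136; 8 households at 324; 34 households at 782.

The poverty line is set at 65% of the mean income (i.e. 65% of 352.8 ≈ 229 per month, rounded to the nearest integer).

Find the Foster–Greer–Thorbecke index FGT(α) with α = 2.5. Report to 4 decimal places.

0.0781

Poor units: 28×120, 21×134, 15×136 (q = 64 of N = 106).
Normalized shortfalls: (229−120)/229 = 0.4760 (×28); (229−134)/229 = 0.4148 (×21); (229−136)/229 = 0.4061 (×15).
Raised to α = 2.5: 0.15631 (×28); 0.11085 (×21); 0.10510 (×15).
Sum = 8.280912; FGT(2.5) = 8.280912 / 106 = 0.0781.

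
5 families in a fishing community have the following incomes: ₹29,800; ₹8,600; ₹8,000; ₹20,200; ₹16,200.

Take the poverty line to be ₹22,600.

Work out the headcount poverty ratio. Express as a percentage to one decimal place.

80.0%

4 of the 5 families have income below ₹22,600.
H = 4/5 = 80.0%.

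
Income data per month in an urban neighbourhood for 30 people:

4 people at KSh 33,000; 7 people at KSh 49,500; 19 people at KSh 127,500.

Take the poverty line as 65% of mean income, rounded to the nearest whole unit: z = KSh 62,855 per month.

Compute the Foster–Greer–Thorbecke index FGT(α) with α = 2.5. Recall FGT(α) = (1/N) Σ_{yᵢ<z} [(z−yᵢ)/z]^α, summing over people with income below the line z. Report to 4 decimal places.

Below z: 4×KSh 33,000, 7×KSh 49,500 (q = 11 of N = 30).
Gap ratios (z−y)/z: (62855−33000)/62855 = 0.4750 (×4); (62855−49500)/62855 = 0.2125 (×7).
Raised to α = 2.5: 0.15549 (×4); 0.02081 (×7).
Sum = 0.767613; FGT(2.5) = 0.767613 / 30 = 0.0256.

0.0256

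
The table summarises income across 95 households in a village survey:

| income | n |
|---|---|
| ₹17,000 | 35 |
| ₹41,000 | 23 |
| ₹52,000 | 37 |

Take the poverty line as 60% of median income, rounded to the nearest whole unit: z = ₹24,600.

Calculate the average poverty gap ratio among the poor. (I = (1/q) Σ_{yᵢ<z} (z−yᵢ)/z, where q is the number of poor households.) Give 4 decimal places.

0.3089

Below z: 35×₹17,000 (q = 35 of N = 95).
Relative gaps: 0.3089 (×35); sum = 10.813008.
The income-gap ratio divides by q (the poor only): 10.813008 / 35 = 0.3089.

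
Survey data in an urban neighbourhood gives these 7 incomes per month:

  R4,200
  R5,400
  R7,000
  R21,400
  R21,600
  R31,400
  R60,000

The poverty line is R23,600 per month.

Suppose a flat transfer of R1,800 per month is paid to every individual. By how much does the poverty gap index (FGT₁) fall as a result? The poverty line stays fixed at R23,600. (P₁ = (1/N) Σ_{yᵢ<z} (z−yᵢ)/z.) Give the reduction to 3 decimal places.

Before: below the line — R4,200, R5,400, R7,000, R21,400, R21,600; poverty gap index (FGT₁) = 0.35351.
After the R1,800 transfer: below the line — R6,000, R7,200, R8,800, R23,200, R23,400; poverty gap index (FGT₁) = 0.29903.
Reduction = 0.35351 − 0.29903 = 0.054.

0.054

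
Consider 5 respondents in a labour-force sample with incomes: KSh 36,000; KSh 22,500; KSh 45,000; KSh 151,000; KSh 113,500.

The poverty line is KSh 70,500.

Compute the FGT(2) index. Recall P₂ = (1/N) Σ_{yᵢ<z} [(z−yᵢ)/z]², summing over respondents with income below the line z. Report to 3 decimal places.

0.167

Below z: KSh 22,500, KSh 36,000, KSh 45,000 (q = 3 of N = 5).
Gap ratios (z−y)/z: (70500−22500)/70500 = 0.6809; (70500−36000)/70500 = 0.4894; (70500−45000)/70500 = 0.3617.
Squared: 0.4636; 0.2395; 0.1308.
Sum = 0.833861; P₂ = 0.833861 / 5 = 0.167.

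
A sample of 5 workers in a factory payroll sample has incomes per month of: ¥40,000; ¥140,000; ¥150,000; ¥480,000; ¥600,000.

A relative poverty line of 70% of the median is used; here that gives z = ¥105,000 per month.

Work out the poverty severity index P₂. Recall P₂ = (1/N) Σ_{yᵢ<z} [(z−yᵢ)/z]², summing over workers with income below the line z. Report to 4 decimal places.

0.0766

Below the line: ¥40,000 (q = 1 of N = 5).
Shortfall ratios: (105000−40000)/105000 = 0.6190.
Squared: 0.3832.
Sum = 0.383220; P₂ = 0.383220 / 5 = 0.0766.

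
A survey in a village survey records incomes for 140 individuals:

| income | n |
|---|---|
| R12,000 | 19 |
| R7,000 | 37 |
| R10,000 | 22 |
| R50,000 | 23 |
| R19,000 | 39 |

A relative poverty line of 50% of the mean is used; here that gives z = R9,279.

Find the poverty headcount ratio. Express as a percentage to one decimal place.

26.4%

37 of the 140 individuals have income below R9,279.
H = 37/140 = 26.4%.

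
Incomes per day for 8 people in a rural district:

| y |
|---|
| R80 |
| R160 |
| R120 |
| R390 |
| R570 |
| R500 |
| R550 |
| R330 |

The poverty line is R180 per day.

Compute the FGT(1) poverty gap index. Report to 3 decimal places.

0.125

Poor units: R80, R120, R160 (q = 3 of N = 8).
Shortfall ratios: (180−80)/180 = 0.5556; (180−120)/180 = 0.3333; (180−160)/180 = 0.1111.
Σ = 1.000000. Dividing by the full population N = 8 gives P₁ = 0.125.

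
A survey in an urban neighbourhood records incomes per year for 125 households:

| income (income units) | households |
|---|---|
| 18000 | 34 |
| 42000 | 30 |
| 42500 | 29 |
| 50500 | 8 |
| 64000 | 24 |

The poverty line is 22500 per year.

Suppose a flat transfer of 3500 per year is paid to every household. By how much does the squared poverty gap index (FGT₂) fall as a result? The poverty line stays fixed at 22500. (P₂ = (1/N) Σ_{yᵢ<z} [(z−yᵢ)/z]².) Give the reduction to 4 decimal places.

0.0103

Before: below the line — 34×18000; squared poverty gap index (FGT₂) = 0.010880.
After the 3500 transfer: below the line — 34×21500; squared poverty gap index (FGT₂) = 0.000537.
Reduction = 0.010880 − 0.000537 = 0.0103.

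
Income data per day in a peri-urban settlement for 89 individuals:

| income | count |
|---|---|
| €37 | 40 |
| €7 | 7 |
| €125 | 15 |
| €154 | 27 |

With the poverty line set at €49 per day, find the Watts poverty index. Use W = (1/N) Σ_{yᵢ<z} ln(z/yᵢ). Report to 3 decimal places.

Below the line: 7×€7, 40×€37 (q = 47 of N = 89).
Log shortfalls: ln(49/7) = 1.9459 (×7); ln(49/37) = 0.2809 (×40).
W = 24.857466 / 89 = 0.279.

0.279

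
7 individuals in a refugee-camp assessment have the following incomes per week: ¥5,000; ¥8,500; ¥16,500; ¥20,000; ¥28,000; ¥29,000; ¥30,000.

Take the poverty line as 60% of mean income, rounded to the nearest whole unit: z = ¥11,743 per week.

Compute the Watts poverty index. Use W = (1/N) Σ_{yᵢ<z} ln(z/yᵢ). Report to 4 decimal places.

Below z: ¥5,000, ¥8,500 (q = 2 of N = 7).
Log gaps: ln(11743/5000) = 0.8538; ln(11743/8500) = 0.3232.
W = 1.177011 / 7 = 0.1681.

0.1681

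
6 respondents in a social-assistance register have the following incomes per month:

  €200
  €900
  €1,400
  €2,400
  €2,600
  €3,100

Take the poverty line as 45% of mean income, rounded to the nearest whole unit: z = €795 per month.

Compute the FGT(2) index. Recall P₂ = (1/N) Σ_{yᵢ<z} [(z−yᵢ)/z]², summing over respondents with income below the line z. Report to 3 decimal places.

Poor units: €200 (q = 1 of N = 6).
Normalized shortfalls: (795−200)/795 = 0.7484.
Squared: 0.5601.
Sum = 0.560144; P₂ = 0.560144 / 6 = 0.093.

0.093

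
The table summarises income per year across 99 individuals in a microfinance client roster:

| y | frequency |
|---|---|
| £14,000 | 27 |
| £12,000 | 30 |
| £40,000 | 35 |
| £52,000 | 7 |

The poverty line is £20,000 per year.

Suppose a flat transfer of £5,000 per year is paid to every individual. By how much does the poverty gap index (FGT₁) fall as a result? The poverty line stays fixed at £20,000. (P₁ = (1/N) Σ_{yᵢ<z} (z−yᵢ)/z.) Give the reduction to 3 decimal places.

Before: below the line — 30×£12,000, 27×£14,000; poverty gap index (FGT₁) = 0.20303.
After the £5,000 transfer: below the line — 30×£17,000, 27×£19,000; poverty gap index (FGT₁) = 0.05909.
Reduction = 0.20303 − 0.05909 = 0.144.

0.144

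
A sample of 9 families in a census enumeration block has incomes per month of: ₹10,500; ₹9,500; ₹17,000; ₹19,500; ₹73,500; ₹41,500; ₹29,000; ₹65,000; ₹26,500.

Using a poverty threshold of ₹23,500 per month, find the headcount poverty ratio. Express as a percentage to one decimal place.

4 of the 9 families have income below ₹23,500.
H = 4/9 = 44.4%.

44.4%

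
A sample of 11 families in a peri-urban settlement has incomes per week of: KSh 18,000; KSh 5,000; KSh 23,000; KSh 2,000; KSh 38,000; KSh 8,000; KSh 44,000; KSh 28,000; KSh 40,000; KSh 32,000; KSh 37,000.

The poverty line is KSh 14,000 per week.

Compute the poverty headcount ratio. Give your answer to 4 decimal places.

3 of the 11 families have income below KSh 14,000.
H = 3/11 = 0.2727.

0.2727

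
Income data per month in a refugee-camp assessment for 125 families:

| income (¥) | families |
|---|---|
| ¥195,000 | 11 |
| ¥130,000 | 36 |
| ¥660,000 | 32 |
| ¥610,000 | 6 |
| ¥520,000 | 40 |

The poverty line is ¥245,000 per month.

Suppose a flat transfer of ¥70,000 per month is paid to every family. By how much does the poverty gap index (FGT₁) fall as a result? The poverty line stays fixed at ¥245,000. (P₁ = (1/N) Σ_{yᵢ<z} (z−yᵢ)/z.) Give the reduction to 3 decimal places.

Before: below the line — 36×¥130,000, 11×¥195,000; poverty gap index (FGT₁) = 0.15314.
After the ¥70,000 transfer: below the line — 36×¥200,000; poverty gap index (FGT₁) = 0.05290.
Reduction = 0.15314 − 0.05290 = 0.100.

0.100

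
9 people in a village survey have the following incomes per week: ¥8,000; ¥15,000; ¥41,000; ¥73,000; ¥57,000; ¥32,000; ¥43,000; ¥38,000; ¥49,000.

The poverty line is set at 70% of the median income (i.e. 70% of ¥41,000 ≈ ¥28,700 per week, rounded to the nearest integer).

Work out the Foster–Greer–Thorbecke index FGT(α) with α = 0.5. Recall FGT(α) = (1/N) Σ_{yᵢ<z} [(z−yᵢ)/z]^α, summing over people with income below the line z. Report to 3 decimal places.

Below the line: ¥8,000, ¥15,000 (q = 2 of N = 9).
Shortfall ratios: (28700−8000)/28700 = 0.7213; (28700−15000)/28700 = 0.4774.
Raised to α = 0.5: 0.84927; 0.69091.
Sum = 1.540174; FGT(0.5) = 1.540174 / 9 = 0.171.

0.171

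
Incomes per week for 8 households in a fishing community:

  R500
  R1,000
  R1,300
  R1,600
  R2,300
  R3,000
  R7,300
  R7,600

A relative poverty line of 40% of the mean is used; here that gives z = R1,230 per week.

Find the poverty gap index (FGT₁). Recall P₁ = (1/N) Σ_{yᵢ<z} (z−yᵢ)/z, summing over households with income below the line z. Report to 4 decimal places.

Below the line: R500, R1,000 (q = 2 of N = 8).
Shortfall ratios: (1230−500)/1230 = 0.5935; (1230−1000)/1230 = 0.1870.
Σ = 0.780488. Dividing by the full population N = 8 gives P₁ = 0.0976.

0.0976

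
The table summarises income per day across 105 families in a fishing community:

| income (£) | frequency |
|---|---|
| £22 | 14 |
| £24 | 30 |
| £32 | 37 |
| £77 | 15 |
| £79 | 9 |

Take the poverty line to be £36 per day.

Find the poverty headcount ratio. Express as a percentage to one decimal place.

77.1%

81 of the 105 families have income below £36.
H = 81/105 = 77.1%.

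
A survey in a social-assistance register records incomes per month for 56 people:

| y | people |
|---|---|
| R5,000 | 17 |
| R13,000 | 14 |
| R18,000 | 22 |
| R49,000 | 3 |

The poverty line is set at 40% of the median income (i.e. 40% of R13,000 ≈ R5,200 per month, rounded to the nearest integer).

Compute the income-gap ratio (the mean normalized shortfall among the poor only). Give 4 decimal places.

0.0385

Below z: 17×R5,000 (q = 17 of N = 56).
Relative gaps: 0.0385 (×17); sum = 0.653846.
The income-gap ratio divides by q (the poor only): 0.653846 / 17 = 0.0385.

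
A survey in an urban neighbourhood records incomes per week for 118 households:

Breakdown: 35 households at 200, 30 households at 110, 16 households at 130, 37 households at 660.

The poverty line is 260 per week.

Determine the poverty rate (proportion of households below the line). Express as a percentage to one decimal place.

81 of the 118 households have income below 260.
H = 81/118 = 68.6%.

68.6%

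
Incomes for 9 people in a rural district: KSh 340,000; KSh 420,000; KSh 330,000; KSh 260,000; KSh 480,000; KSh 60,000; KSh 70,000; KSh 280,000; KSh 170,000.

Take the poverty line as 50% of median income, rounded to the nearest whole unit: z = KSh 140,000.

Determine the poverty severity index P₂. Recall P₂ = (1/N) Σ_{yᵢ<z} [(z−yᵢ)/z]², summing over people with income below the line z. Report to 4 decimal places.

0.0641

Below z: KSh 60,000, KSh 70,000 (q = 2 of N = 9).
Shortfall ratios: (140000−60000)/140000 = 0.5714; (140000−70000)/140000 = 0.5000.
Squared: 0.3265; 0.2500.
Sum = 0.576531; P₂ = 0.576531 / 9 = 0.0641.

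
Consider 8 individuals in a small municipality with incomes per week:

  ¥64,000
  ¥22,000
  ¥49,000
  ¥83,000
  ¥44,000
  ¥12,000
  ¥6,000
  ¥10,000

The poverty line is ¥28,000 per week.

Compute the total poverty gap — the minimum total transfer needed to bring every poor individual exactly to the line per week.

Poor units: ¥6,000, ¥10,000, ¥12,000, ¥22,000 (q = 4 of N = 8).
Individual gaps: 28000−6000 = 22000; 28000−10000 = 18000; 28000−12000 = 16000; 28000−22000 = 6000.
Aggregate gap = ¥62,000.

¥62,000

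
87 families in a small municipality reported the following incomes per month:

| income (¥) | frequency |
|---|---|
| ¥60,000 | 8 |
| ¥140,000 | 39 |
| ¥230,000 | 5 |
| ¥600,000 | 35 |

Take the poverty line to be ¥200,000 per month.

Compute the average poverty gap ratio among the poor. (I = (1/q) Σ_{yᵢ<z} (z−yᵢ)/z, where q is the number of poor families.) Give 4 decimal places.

Below the line: 8×¥60,000, 39×¥140,000 (q = 47 of N = 87).
Shortfall ratios (z−y)/z: 0.7000 (×8), 0.3000 (×39); sum = 17.300000.
The income-gap ratio divides by q (the poor only): 17.300000 / 47 = 0.3681.

0.3681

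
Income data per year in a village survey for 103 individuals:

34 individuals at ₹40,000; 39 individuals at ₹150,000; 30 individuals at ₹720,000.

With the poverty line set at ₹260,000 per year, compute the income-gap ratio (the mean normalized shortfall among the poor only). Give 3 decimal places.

0.620

Below z: 34×₹40,000, 39×₹150,000 (q = 73 of N = 103).
Shortfall ratios (z−y)/z: 0.8462 (×34), 0.4231 (×39); sum = 45.269231.
I averages over the q = 73 poor units only: 45.269231 / 73 = 0.620.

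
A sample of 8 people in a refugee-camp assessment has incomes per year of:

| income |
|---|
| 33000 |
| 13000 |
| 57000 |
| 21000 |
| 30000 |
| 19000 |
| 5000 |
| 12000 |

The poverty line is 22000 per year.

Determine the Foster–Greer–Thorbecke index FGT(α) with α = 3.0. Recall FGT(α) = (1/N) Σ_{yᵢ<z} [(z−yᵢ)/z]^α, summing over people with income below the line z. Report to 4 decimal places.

0.0783

Below the line: 5000, 12000, 13000, 19000, 21000 (q = 5 of N = 8).
Shortfall ratios: (22000−5000)/22000 = 0.7727; (22000−12000)/22000 = 0.4545; (22000−13000)/22000 = 0.4091; (22000−19000)/22000 = 0.1364; (22000−21000)/22000 = 0.0455.
Raised to α = 3.0: 0.46140; 0.09391; 0.06846; 0.00254; 0.00009.
Sum = 0.626409; FGT(3.0) = 0.626409 / 8 = 0.0783.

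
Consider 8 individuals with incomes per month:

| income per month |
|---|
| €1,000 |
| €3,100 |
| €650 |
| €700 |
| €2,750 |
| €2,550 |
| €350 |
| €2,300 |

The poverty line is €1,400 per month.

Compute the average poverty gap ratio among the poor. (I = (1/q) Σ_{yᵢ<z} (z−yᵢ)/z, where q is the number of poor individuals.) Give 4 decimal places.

0.5179

Below z: €350, €650, €700, €1,000 (q = 4 of N = 8).
Shortfall ratios (z−y)/z: 0.7500, 0.5357, 0.5000, 0.2857; sum = 2.071429.
The income-gap ratio divides by q (the poor only): 2.071429 / 4 = 0.5179.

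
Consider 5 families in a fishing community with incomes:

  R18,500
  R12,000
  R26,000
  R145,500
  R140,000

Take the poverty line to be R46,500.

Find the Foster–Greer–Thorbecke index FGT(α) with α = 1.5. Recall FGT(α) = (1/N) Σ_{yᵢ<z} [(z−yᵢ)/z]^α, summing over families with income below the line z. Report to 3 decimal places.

Incomes under z: R12,000, R18,500, R26,000 (q = 3 of N = 5).
Relative gaps: (46500−12000)/46500 = 0.7419; (46500−18500)/46500 = 0.6022; (46500−26000)/46500 = 0.4409.
Raised to α = 1.5: 0.63907; 0.46726; 0.29272.
Sum = 1.399049; FGT(1.5) = 1.399049 / 5 = 0.280.

0.280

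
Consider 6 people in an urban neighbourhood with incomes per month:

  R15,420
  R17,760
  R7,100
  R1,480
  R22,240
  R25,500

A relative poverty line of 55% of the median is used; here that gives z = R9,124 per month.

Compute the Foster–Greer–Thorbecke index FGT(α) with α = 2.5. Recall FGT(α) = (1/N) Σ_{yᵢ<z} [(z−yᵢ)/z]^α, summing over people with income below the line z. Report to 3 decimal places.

Below the line: R1,480, R7,100 (q = 2 of N = 6).
Relative gaps: (9124−1480)/9124 = 0.8378; (9124−7100)/9124 = 0.2218.
Raised to α = 2.5: 0.64245; 0.02318.
Sum = 0.665626; FGT(2.5) = 0.665626 / 6 = 0.111.

0.111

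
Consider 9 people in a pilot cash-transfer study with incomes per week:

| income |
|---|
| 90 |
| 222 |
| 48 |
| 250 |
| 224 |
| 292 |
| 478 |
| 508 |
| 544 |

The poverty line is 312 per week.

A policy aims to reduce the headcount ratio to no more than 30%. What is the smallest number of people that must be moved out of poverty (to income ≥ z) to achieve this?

6 of the 9 people are poor, so H = 6/9 = 0.667.
A headcount ratio of at most 30% allows at most ⌊0.30 × 9⌋ = 2 poor people.
So at least 6 − 2 = 4 must be lifted.

4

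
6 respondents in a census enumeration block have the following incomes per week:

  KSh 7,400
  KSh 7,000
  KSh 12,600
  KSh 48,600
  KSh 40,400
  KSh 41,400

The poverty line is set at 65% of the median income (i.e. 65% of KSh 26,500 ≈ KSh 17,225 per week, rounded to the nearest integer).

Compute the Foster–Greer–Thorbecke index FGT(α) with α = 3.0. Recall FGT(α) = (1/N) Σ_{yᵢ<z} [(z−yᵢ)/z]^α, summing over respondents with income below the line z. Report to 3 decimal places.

0.069

Below the line: KSh 7,000, KSh 7,400, KSh 12,600 (q = 3 of N = 6).
Relative gaps: (17225−7000)/17225 = 0.5936; (17225−7400)/17225 = 0.5704; (17225−12600)/17225 = 0.2685.
Raised to α = 3.0: 0.20918; 0.18558; 0.01936.
Sum = 0.414109; FGT(3.0) = 0.414109 / 6 = 0.069.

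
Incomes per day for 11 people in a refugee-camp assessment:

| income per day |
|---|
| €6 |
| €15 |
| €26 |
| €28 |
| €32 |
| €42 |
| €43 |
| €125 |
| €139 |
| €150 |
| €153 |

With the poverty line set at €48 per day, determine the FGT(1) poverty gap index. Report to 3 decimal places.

0.273

Below z: €6, €15, €26, €28, €32, €42, €43 (q = 7 of N = 11).
Gap ratios (z−y)/z: (48−6)/48 = 0.8750; (48−15)/48 = 0.6875; (48−26)/48 = 0.4583; (48−28)/48 = 0.4167; (48−32)/48 = 0.3333; (48−42)/48 = 0.1250; (48−43)/48 = 0.1042.
Sum of shortfalls = 3.000000; P₁ averages over all N: 3.000000 / 11 = 0.273.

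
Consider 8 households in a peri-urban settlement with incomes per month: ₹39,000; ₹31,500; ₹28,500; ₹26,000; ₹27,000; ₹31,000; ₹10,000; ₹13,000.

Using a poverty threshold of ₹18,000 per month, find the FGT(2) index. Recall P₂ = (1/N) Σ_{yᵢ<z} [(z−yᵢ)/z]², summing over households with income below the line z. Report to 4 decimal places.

0.0343

Poor units: ₹10,000, ₹13,000 (q = 2 of N = 8).
Normalized shortfalls: (18000−10000)/18000 = 0.4444; (18000−13000)/18000 = 0.2778.
Squared: 0.1975; 0.0772.
Sum = 0.274691; P₂ = 0.274691 / 8 = 0.0343.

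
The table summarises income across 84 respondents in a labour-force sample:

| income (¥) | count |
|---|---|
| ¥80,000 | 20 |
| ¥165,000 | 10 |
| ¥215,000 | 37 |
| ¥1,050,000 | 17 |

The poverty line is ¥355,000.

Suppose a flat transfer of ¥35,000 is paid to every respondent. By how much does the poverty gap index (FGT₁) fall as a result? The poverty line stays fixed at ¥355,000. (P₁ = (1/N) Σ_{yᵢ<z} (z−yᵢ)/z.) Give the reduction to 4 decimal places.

Before: below the line — 20×¥80,000, 10×¥165,000, 37×¥215,000; poverty gap index (FGT₁) = 0.421865.
After the ¥35,000 transfer: below the line — 20×¥115,000, 10×¥200,000, 37×¥250,000; poverty gap index (FGT₁) = 0.343226.
Reduction = 0.421865 − 0.343226 = 0.0786.

0.0786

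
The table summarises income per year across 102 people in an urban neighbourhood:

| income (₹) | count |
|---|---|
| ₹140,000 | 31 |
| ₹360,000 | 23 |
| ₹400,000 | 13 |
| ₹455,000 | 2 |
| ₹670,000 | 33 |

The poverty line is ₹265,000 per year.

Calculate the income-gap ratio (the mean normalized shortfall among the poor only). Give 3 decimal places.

0.472

Below the line: 31×₹140,000 (q = 31 of N = 102).
Shortfall ratios (z−y)/z: 0.4717 (×31); sum = 14.622642.
The income-gap ratio divides by q (the poor only): 14.622642 / 31 = 0.472.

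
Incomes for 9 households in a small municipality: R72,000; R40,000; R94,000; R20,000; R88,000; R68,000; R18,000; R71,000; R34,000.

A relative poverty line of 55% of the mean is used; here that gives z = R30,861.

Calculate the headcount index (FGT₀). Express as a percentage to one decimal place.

22.2%

2 of the 9 households have income below R30,861.
H = 2/9 = 22.2%.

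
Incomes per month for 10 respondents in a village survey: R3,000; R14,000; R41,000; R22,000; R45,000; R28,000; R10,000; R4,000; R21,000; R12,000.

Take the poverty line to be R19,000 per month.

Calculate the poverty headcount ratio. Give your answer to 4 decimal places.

5 of the 10 respondents have income below R19,000.
H = 5/10 = 0.5000.

0.5000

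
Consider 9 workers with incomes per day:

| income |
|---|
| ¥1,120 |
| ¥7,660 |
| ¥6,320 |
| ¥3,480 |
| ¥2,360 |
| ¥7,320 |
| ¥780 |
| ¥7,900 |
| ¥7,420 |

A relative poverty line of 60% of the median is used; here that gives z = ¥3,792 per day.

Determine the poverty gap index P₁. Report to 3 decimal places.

0.218

Incomes under z: ¥780, ¥1,120, ¥2,360, ¥3,480 (q = 4 of N = 9).
Normalized shortfalls: (3792−780)/3792 = 0.7943; (3792−1120)/3792 = 0.7046; (3792−2360)/3792 = 0.3776; (3792−3480)/3792 = 0.0823.
Σ = 1.958861. Dividing by the full population N = 9 gives P₁ = 0.218.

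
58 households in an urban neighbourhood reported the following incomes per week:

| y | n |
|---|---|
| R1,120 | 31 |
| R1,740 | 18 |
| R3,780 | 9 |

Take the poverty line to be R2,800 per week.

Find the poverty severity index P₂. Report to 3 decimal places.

0.237

Incomes under z: 31×R1,120, 18×R1,740 (q = 49 of N = 58).
Gap ratios (z−y)/z: (2800−1120)/2800 = 0.6000 (×31); (2800−1740)/2800 = 0.3786 (×18).
Squared: 0.3600 (×31); 0.1433 (×18).
Sum = 13.739694; P₂ = 13.739694 / 58 = 0.237.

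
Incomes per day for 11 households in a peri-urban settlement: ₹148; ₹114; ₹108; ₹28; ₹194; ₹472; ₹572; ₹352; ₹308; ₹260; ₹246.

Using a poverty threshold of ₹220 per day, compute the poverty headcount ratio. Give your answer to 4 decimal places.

0.4545

5 of the 11 households have income below ₹220.
H = 5/11 = 0.4545.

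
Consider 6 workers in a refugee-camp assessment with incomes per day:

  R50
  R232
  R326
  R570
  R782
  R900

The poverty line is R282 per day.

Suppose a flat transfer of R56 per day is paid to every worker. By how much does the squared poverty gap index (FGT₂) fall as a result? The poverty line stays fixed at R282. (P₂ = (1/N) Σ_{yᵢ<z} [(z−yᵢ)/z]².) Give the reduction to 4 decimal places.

Before: below the line — R50, R232; squared poverty gap index (FGT₂) = 0.118044.
After the R56 transfer: below the line — R106; squared poverty gap index (FGT₂) = 0.064920.
Reduction = 0.118044 − 0.064920 = 0.0531.

0.0531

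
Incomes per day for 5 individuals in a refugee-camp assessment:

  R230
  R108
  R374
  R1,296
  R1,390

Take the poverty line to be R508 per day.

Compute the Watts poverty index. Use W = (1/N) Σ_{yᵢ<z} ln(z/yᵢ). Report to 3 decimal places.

Incomes under z: R108, R230, R374 (q = 3 of N = 5).
Log shortfalls: ln(508/108) = 1.5484; ln(508/230) = 0.7924; ln(508/374) = 0.3062.
W = 2.646978 / 5 = 0.529.

0.529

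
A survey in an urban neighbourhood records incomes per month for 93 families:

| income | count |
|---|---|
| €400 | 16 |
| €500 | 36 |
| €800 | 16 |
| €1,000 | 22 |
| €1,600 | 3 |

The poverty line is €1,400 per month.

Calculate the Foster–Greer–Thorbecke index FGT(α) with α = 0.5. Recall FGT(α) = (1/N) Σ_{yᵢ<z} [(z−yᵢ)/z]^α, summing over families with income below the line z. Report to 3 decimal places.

0.695

Incomes under z: 16×€400, 36×€500, 16×€800, 22×€1,000 (q = 90 of N = 93).
Normalized shortfalls: (1400−400)/1400 = 0.7143 (×16); (1400−500)/1400 = 0.6429 (×36); (1400−800)/1400 = 0.4286 (×16); (1400−1000)/1400 = 0.2857 (×22).
Raised to α = 0.5: 0.84515 (×16); 0.80178 (×36); 0.65465 (×16); 0.53452 (×22).
Sum = 64.620636; FGT(0.5) = 64.620636 / 93 = 0.695.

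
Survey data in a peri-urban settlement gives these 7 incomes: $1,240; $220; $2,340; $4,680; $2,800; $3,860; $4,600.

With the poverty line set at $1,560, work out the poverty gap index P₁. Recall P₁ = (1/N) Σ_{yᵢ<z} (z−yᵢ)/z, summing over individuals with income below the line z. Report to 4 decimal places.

0.1520

Poor units: $220, $1,240 (q = 2 of N = 7).
Normalized shortfalls: (1560−220)/1560 = 0.8590; (1560−1240)/1560 = 0.2051.
Σ = 1.064103. Dividing by the full population N = 7 gives P₁ = 0.1520.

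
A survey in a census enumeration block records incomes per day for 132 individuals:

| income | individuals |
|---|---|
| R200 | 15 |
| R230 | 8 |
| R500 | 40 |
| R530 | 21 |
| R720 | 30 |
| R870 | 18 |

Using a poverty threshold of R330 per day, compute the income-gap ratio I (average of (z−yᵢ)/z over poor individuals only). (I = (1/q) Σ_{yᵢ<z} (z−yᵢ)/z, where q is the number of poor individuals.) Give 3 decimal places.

Below the line: 15×R200, 8×R230 (q = 23 of N = 132).
Shortfall ratios (z−y)/z: 0.3939 (×15), 0.3030 (×8); sum = 8.333333.
I averages over the q = 23 poor units only: 8.333333 / 23 = 0.362.

0.362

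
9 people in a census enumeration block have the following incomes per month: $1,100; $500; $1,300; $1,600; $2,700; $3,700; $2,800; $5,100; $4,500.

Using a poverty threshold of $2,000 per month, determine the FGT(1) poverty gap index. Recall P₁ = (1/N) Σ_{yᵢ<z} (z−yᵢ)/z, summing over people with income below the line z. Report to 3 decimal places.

0.194

Incomes under z: $500, $1,100, $1,300, $1,600 (q = 4 of N = 9).
Gap ratios (z−y)/z: (2000−500)/2000 = 0.7500; (2000−1100)/2000 = 0.4500; (2000−1300)/2000 = 0.3500; (2000−1600)/2000 = 0.2000.
Sum of shortfalls = 1.750000; P₁ averages over all N: 1.750000 / 9 = 0.194.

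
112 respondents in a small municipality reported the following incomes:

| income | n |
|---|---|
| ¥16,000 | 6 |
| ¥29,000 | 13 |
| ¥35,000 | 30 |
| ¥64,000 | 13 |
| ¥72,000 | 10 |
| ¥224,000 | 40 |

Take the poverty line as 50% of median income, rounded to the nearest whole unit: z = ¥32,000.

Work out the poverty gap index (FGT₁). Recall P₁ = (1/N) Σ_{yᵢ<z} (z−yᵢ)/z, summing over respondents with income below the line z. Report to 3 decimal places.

Poor units: 6×¥16,000, 13×¥29,000 (q = 19 of N = 112).
Gap ratios (z−y)/z: (32000−16000)/32000 = 0.5000 (×6); (32000−29000)/32000 = 0.0938 (×13).
Sum of shortfalls = 4.218750; P₁ averages over all N: 4.218750 / 112 = 0.038.

0.038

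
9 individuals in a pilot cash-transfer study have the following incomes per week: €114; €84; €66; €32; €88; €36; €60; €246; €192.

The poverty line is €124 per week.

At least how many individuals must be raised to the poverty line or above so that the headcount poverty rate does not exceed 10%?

Currently q = 7 of N = 9 are below the line (H = 0.778).
A headcount ratio of at most 10% allows at most ⌊0.10 × 9⌋ = 0 poor individuals.
So at least 7 − 0 = 7 must be lifted.

7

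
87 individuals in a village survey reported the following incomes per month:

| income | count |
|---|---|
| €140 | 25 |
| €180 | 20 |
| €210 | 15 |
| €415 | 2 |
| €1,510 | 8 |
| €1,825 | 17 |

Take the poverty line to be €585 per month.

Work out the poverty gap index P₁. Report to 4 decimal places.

0.4949

Incomes under z: 25×€140, 20×€180, 15×€210, 2×€415 (q = 62 of N = 87).
Relative gaps: (585−140)/585 = 0.7607 (×25); (585−180)/585 = 0.6923 (×20); (585−210)/585 = 0.6410 (×15); (585−415)/585 = 0.2906 (×2).
Sum of shortfalls = 43.059829; P₁ averages over all N: 43.059829 / 87 = 0.4949.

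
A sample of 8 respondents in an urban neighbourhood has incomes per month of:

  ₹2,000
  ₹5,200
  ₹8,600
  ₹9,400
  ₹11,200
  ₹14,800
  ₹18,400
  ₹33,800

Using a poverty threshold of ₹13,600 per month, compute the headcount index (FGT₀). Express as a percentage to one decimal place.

5 of the 8 respondents have income below ₹13,600.
H = 5/8 = 62.5%.

62.5%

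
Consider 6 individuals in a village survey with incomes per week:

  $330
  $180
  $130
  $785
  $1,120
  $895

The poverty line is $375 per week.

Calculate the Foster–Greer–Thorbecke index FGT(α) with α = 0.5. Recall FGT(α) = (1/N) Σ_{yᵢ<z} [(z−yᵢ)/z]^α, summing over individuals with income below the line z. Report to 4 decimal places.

Below z: $130, $180, $330 (q = 3 of N = 6).
Gap ratios (z−y)/z: (375−130)/375 = 0.6533; (375−180)/375 = 0.5200; (375−330)/375 = 0.1200.
Raised to α = 0.5: 0.80829; 0.72111; 0.34641.
Sum = 1.875811; FGT(0.5) = 1.875811 / 6 = 0.3126.

0.3126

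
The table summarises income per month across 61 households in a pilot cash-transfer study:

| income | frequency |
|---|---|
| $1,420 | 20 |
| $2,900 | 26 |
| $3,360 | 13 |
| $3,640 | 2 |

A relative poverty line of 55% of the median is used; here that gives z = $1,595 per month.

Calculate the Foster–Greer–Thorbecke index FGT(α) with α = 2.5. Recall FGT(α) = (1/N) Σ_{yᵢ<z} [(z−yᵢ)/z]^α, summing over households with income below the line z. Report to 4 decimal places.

Below the line: 20×$1,420 (q = 20 of N = 61).
Shortfall ratios: (1595−1420)/1595 = 0.1097 (×20).
Raised to α = 2.5: 0.00399 (×20).
Sum = 0.079749; FGT(2.5) = 0.079749 / 61 = 0.0013.

0.0013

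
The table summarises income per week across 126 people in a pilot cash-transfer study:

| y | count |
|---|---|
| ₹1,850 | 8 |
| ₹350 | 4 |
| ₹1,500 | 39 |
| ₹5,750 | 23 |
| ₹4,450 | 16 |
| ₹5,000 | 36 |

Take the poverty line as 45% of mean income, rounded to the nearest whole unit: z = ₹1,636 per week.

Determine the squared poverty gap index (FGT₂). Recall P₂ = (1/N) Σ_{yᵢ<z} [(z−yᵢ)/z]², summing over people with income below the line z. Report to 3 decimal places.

Below z: 4×₹350, 39×₹1,500 (q = 43 of N = 126).
Shortfall ratios: (1636−350)/1636 = 0.7861 (×4); (1636−1500)/1636 = 0.0831 (×39).
Squared: 0.6179 (×4); 0.0069 (×39).
Sum = 2.741094; P₂ = 2.741094 / 126 = 0.022.

0.022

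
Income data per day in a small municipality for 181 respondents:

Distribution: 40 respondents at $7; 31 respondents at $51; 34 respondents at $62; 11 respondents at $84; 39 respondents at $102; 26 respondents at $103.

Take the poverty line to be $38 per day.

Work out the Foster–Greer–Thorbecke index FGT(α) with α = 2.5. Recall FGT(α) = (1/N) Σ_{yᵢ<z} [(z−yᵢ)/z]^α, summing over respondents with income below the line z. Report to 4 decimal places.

0.1328

Incomes under z: 40×$7 (q = 40 of N = 181).
Relative gaps: (38−7)/38 = 0.8158 (×40).
Raised to α = 2.5: 0.60110 (×40).
Sum = 24.043918; FGT(2.5) = 24.043918 / 181 = 0.1328.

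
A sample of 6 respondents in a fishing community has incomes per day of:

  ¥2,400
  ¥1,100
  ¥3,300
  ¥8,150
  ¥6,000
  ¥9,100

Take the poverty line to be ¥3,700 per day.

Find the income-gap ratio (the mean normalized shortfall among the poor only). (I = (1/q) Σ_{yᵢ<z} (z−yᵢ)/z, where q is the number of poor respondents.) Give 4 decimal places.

Incomes under z: ¥1,100, ¥2,400, ¥3,300 (q = 3 of N = 6).
Relative gaps: 0.7027, 0.3514, 0.1081; sum = 1.162162.
I averages over the q = 3 poor units only: 1.162162 / 3 = 0.3874.

0.3874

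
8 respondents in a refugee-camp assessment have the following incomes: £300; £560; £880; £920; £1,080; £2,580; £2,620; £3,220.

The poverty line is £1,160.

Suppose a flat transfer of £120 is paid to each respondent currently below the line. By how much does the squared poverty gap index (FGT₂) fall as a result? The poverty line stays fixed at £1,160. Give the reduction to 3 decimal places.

Before: below the line — £300, £560, £880, £920, £1,080; squared poverty gap index (FGT₂) = 0.11538.
After the £120 transfer: below the line — £420, £680, £1,000, £1,040; squared poverty gap index (FGT₂) = 0.07599.
Reduction = 0.11538 − 0.07599 = 0.039.

0.039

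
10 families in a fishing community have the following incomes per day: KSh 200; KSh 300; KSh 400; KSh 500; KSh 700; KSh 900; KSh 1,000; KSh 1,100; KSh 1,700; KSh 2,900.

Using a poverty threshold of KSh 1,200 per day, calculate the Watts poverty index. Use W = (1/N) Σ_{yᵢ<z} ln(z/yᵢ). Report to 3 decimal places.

Incomes under z: KSh 200, KSh 300, KSh 400, KSh 500, KSh 700, KSh 900, KSh 1,000, KSh 1,100 (q = 8 of N = 10).
Log shortfalls: ln(1200/200) = 1.7918; ln(1200/300) = 1.3863; ln(1200/400) = 1.0986; ln(1200/500) = 0.8755; ln(1200/700) = 0.5390; ln(1200/900) = 0.2877; ln(1200/1000) = 0.1823; ln(1200/1100) = 0.0870.
W = 6.248146 / 10 = 0.625.

0.625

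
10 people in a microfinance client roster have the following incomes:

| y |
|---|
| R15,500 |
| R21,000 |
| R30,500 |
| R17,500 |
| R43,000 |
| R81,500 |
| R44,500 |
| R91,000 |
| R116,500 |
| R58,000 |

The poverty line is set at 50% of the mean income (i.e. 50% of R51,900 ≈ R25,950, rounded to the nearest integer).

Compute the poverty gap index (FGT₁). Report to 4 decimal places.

0.0919

Poor units: R15,500, R17,500, R21,000 (q = 3 of N = 10).
Shortfall ratios: (25950−15500)/25950 = 0.4027; (25950−17500)/25950 = 0.3256; (25950−21000)/25950 = 0.1908.
Σ = 0.919075. Dividing by the full population N = 10 gives P₁ = 0.0919.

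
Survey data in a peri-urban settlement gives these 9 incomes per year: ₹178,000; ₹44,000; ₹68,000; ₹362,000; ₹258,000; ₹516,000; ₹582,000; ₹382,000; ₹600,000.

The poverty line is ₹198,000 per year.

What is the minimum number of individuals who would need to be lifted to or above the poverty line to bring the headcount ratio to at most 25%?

1

3 of the 9 individuals are poor, so H = 3/9 = 0.333.
A headcount ratio of at most 25% allows at most ⌊0.25 × 9⌋ = 2 poor individuals.
So at least 3 − 2 = 1 must be lifted.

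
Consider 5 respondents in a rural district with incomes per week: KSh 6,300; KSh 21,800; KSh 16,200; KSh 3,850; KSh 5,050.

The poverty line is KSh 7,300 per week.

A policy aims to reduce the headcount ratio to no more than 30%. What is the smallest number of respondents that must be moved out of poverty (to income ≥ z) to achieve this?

2

3 of the 5 respondents are poor, so H = 3/5 = 0.600.
A headcount ratio of at most 30% allows at most ⌊0.30 × 5⌋ = 1 poor respondents.
So at least 3 − 1 = 2 must be lifted.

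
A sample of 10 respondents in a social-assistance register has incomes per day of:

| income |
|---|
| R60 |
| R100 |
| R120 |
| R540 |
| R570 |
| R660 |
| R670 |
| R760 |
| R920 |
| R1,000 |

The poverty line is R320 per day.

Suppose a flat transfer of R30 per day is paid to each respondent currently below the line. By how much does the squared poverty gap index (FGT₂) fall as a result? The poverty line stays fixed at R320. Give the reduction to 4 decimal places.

0.0372

Before: below the line — R60, R100, R120; squared poverty gap index (FGT₂) = 0.152344.
After the R30 transfer: below the line — R90, R130, R150; squared poverty gap index (FGT₂) = 0.115137.
Reduction = 0.152344 − 0.115137 = 0.0372.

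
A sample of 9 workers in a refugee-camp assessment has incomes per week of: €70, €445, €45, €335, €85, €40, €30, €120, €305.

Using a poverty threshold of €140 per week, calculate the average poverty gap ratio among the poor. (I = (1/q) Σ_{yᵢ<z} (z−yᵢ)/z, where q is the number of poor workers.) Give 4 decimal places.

0.5357

Incomes under z: €30, €40, €45, €70, €85, €120 (q = 6 of N = 9).
Shortfall ratios (z−y)/z: 0.7857, 0.7143, 0.6786, 0.5000, 0.3929, 0.1429; sum = 3.214286.
I averages over the q = 6 poor units only: 3.214286 / 6 = 0.5357.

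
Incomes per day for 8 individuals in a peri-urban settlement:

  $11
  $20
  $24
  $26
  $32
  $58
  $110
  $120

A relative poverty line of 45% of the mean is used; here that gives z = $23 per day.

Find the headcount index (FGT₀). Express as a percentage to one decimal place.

25.0%

2 of the 8 individuals have income below $23.
H = 2/8 = 25.0%.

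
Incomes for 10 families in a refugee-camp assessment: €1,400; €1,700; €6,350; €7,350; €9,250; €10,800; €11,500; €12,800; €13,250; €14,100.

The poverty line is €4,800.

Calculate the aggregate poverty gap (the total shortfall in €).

€6,500

Poor units: €1,400, €1,700 (q = 2 of N = 10).
Individual gaps: 4800−1400 = 3400; 4800−1700 = 3100.
Aggregate gap = €6,500.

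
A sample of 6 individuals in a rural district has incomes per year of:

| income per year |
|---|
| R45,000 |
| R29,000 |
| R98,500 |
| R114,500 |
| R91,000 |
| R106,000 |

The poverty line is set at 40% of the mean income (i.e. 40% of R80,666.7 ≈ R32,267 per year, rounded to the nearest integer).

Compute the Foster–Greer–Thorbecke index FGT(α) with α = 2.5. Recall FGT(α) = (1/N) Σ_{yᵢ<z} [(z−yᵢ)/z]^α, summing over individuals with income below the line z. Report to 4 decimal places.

Below z: R29,000 (q = 1 of N = 6).
Relative gaps: (32267−29000)/32267 = 0.1012.
Raised to α = 2.5: 0.00326.
Sum = 0.003262; FGT(2.5) = 0.003262 / 6 = 0.0005.

0.0005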